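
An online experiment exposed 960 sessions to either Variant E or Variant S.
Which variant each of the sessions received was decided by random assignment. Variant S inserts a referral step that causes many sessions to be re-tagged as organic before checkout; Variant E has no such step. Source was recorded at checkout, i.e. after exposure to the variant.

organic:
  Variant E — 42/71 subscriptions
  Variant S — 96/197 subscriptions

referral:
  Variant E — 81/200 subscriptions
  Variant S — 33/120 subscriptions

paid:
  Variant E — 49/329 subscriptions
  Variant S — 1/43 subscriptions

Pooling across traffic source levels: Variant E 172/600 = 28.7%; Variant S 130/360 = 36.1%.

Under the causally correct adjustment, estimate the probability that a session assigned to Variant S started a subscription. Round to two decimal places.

Variant E is higher inside every traffic source stratum but Variant S is higher in aggregate. Whether to stratify depends on how traffic source relates to the variant.
Traffic source here is a post-treatment variable shaped by the variant; conditioning on it would introduce bias rather than remove it. The overall comparison is the causal one.
So P(outcome | do(Variant S)) is just the pooled rate for Variant S: 130/360 = 0.361.

0.36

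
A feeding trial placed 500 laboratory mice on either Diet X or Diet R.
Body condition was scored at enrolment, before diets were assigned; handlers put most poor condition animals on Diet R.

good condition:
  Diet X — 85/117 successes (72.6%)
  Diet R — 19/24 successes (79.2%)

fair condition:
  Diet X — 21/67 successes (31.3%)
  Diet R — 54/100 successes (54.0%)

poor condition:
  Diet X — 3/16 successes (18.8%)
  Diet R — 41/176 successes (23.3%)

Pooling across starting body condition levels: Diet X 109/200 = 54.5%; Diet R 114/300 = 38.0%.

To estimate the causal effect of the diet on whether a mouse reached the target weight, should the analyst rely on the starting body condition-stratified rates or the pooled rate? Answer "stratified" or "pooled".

stratified

Starting body condition is set before the diet has any effect — it is not caused by the diet — and it independently drives the outcome. That makes it a confounder, so the causal comparison is within starting body condition levels.
Within each level — good condition: 72.6% vs 79.2%; fair condition: 31.3% vs 54.0%; poor condition: 18.8% vs 23.3% — Diet R is higher every time.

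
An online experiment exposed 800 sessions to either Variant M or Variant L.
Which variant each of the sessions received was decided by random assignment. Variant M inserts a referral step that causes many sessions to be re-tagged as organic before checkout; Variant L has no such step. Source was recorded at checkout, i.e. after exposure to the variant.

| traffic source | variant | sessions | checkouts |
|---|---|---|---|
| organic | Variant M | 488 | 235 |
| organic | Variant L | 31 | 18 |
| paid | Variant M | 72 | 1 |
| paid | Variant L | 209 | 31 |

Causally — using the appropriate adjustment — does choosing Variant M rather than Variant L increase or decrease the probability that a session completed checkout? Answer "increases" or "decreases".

increases

The stratified and pooled comparisons disagree (Variant L wins within each traffic source; Variant M wins overall), so the answer turns on the causal role of traffic source.
Traffic source lies on the pathway variant → traffic source → outcome, so adjusting for it blocks the indirect effect. For the total causal effect of variant, use the unadjusted pooled rates.
Pooled: Variant M 42.1% vs Variant L 20.4%; Variant M is higher overall.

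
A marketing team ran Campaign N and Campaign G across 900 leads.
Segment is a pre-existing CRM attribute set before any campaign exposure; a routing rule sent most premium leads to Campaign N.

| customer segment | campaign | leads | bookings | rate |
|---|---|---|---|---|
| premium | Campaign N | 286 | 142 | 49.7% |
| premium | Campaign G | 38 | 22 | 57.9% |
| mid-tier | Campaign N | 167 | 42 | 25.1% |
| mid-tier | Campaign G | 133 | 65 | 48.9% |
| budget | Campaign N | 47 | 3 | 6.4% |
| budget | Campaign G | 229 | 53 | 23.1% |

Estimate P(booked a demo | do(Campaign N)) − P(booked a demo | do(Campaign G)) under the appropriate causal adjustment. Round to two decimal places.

Customer segment satisfies the back-door criterion: it is not a descendant of the campaign, and it blocks the spurious path from campaign to outcome. Adjusting for it (i.e., using the within-customer segment rates) gives the causal effect.
Adjusting over the population distribution of customer segment: 0.360·(0.497−0.579) + 0.333·(0.251−0.489) + 0.307·(0.064−0.231) = -0.160.

-0.16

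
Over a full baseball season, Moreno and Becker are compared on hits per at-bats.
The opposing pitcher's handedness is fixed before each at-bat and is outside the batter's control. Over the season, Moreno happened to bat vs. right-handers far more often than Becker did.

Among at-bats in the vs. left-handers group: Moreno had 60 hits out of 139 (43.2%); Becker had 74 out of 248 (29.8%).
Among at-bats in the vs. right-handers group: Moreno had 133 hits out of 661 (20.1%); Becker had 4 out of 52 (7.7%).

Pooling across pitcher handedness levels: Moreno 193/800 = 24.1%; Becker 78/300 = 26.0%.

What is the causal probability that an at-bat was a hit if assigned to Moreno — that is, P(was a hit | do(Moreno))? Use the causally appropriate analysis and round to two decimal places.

0.28

The stratified and pooled comparisons disagree (Moreno wins within each pitcher handedness; Becker wins overall), so the answer turns on the causal role of pitcher handedness.
Here pitcher handedness is a common cause — it drives both which player a case falls under and the outcome. The crude comparison mixes populations; the stratum-specific rates are the causally relevant ones.
Standardising Moreno to the population pitcher handedness mix: 0.352·60/139 + 0.648·133/661 = 0.282.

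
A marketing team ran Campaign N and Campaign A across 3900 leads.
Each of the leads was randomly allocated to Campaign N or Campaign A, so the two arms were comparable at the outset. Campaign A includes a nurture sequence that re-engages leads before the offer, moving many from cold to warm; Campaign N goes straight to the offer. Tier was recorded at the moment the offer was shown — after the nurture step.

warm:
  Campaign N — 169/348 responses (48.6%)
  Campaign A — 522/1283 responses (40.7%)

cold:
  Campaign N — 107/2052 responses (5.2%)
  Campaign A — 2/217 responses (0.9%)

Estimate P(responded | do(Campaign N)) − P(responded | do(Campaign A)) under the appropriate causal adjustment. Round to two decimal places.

Within every engagement tier level Campaign N has the higher rate, yet pooled Campaign A does — Simpson's reversal.
Engagement tier is downstream of the campaign. One should not condition on a consequence of treatment, so the overall rates are the right comparison.
The causal difference is the pooled difference: 0.115 − 0.349 = -0.234.

-0.23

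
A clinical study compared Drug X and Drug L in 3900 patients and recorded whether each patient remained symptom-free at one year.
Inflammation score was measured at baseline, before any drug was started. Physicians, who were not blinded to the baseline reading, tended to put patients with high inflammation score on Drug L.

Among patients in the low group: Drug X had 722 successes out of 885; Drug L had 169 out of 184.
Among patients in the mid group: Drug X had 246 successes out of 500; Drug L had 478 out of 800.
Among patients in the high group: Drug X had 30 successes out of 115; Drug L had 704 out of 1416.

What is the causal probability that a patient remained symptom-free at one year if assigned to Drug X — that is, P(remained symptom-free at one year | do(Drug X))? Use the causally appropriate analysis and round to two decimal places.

0.49

Within every inflammation score level Drug L has the higher rate, yet pooled Drug X does — Simpson's reversal.
The imbalance in inflammation score arose from how patients were allocated, not from anything the drug did; and inflammation score independently affects the outcome. The pooled gap is confounded — condition on inflammation score.
Standardising Drug X to the population inflammation score mix: 0.274·722/885 + 0.333·246/500 + 0.393·30/115 = 0.490.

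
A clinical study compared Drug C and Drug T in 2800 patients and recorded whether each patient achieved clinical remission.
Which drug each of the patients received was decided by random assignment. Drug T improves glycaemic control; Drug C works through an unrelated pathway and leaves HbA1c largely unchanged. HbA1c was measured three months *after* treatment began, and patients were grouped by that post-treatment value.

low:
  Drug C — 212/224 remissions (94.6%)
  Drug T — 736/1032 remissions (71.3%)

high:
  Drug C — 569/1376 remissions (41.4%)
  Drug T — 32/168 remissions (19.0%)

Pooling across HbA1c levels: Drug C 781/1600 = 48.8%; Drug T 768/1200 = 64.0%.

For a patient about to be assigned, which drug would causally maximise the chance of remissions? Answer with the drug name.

The stratified and pooled comparisons disagree (Drug C wins within each HbA1c; Drug T wins overall), so the answer turns on the causal role of HbA1c.
Stratifying would compare drugs among patients the drugs themselves sorted into HbA1c groups — a form of selection on an intermediate. The unconditioned pooled rates give the total causal effect.
Pooled: Drug C 48.8% vs Drug T 64.0%; Drug T is higher overall.

Drug T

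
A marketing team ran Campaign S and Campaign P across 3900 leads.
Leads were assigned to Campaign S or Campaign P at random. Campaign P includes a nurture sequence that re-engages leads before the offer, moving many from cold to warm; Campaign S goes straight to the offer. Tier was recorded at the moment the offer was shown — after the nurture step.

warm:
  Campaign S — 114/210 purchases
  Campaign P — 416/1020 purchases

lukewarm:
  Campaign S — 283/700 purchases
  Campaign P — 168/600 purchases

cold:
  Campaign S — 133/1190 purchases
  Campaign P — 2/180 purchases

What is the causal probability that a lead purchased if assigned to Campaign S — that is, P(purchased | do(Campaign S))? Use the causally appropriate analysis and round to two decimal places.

Within every engagement tier level Campaign S has the higher rate, yet pooled Campaign P does — Simpson's reversal.
The distribution of engagement tier is itself part of what the campaign does — it is an intermediate outcome. Holding it fixed would remove that part of the effect; the total effect is the pooled difference.
So P(outcome | do(Campaign S)) is just the pooled rate for Campaign S: 530/2100 = 0.252.

0.25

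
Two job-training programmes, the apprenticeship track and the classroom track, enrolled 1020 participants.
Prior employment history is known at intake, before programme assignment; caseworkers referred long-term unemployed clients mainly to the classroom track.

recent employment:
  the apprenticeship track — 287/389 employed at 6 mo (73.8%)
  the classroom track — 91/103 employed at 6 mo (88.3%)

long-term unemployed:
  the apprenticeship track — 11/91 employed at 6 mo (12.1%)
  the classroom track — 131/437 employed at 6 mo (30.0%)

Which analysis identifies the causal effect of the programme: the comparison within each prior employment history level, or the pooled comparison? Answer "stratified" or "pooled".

stratified

The imbalance in prior employment history arose from how participants were allocated, not from anything the programme did; and prior employment history independently affects the outcome. The pooled gap is confounded — condition on prior employment history.
Within each level — recent employment: 73.8% vs 88.3%; long-term unemployed: 12.1% vs 30.0% — the classroom track is higher every time.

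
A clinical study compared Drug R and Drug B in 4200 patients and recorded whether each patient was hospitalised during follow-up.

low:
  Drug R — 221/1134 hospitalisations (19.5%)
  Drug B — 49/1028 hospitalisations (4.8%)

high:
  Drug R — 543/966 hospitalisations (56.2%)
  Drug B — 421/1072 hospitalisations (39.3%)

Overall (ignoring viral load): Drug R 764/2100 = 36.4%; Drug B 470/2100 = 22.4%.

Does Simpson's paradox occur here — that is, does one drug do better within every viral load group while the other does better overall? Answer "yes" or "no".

Within each viral load level (low 19.5% vs 4.8%; high 56.2% vs 39.3%), Drug B has the lower rate every time. Pooled: 36.4% vs 22.4% — Drug B has the lower rate overall. They agree.

no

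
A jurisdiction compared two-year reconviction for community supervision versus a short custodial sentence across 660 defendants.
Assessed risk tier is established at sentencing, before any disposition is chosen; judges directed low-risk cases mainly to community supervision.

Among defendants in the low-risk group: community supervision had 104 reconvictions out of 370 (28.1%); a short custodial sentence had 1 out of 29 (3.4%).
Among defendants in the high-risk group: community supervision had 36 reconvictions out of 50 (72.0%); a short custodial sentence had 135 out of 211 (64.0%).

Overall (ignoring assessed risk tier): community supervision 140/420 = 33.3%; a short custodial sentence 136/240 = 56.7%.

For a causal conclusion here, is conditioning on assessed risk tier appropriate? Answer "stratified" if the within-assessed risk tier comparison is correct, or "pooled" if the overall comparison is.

stratified

Within every assessed risk tier level a short custodial sentence has the lower rate, yet pooled community supervision does — Simpson's reversal.
Nothing the disposition does changes assessed risk tier; the imbalance is an allocation artefact. With assessed risk tier also predicting the outcome, the pooled figure is confounded, and the within-stratum comparison is the causal one.
Within each level — low-risk: 28.1% vs 3.4%; high-risk: 72.0% vs 64.0% — a short custodial sentence is lower every time.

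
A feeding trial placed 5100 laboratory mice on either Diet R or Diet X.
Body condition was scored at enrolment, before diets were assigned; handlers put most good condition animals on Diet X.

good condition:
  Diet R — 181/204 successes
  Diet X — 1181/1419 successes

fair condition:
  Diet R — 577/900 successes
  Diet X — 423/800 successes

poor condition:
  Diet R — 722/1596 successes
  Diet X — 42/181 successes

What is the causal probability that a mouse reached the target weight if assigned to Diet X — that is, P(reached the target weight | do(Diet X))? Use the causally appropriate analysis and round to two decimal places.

Within every starting body condition level Diet R has the higher rate, yet pooled Diet X does — Simpson's reversal.
The imbalance in starting body condition arose from how laboratory mice were allocated, not from anything the diet did; and starting body condition independently affects the outcome. The pooled gap is confounded — condition on starting body condition.
Standardising Diet X to the population starting body condition mix: 0.318·1181/1419 + 0.333·423/800 + 0.348·42/181 = 0.522.

0.52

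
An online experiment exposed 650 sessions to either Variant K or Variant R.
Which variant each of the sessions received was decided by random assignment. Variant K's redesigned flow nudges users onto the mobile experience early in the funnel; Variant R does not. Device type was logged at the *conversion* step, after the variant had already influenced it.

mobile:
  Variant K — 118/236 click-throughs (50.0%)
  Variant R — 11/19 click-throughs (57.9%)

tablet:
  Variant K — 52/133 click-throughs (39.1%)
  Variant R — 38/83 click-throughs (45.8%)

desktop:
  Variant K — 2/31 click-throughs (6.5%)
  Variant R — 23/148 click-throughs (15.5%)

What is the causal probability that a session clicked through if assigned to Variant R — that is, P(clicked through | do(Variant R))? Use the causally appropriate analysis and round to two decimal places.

0.29

The device type-specific comparison favours Variant R throughout, but the pooled figures favour Variant K. The question is whether to condition on device type.
Device type is downstream of the variant. One should not condition on a consequence of treatment, so the overall rates are the right comparison.
So P(outcome | do(Variant R)) is just the pooled rate for Variant R: 72/250 = 0.288.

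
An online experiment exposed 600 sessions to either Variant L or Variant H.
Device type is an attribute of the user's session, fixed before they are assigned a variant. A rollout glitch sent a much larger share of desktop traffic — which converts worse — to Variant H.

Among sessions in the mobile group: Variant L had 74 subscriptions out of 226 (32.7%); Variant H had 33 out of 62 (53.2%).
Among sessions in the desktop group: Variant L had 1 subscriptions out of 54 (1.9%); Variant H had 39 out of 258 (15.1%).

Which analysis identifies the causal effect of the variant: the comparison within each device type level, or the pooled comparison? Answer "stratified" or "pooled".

Variant H is higher inside every device type stratum but Variant L is higher in aggregate. Whether to stratify depends on how device type relates to the variant.
The imbalance in device type arose from how sessions were allocated, not from anything the variant did; and device type independently affects the outcome. The pooled gap is confounded — condition on device type.
Within each level — mobile: 32.7% vs 53.2%; desktop: 1.9% vs 15.1% — Variant H is higher every time.

stratified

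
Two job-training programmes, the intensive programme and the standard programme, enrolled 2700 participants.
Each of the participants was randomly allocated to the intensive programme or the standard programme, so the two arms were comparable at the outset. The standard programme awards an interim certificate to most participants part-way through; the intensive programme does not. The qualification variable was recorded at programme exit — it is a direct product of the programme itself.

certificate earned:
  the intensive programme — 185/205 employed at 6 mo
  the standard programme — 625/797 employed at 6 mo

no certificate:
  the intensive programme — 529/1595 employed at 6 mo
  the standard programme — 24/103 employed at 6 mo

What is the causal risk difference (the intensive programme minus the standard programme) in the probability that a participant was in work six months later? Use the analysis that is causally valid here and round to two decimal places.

-0.32

The qualification attained during the programme-specific comparison favours the intensive programme throughout, but the pooled figures favour the standard programme. The question is whether to condition on qualification attained during the programme.
Qualification attained during the programme is recorded after the programme and is itself shifted by it — it sits on the causal path from programme to outcome. Conditioning on a mediator would strip out part of the effect we want; the pooled comparison gives the total causal effect.
The causal difference is the pooled difference: 0.397 − 0.721 = -0.324.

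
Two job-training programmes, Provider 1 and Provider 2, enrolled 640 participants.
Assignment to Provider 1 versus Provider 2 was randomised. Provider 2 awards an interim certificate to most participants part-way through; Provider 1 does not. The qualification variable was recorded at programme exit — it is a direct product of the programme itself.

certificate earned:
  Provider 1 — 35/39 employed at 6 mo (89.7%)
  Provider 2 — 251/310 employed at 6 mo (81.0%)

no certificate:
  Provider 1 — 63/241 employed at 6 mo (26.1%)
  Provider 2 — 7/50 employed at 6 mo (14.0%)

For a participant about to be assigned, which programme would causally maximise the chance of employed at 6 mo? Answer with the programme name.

Provider 2

The stratified and pooled comparisons disagree (Provider 1 wins within each qualification attained during the programme; Provider 2 wins overall), so the answer turns on the causal role of qualification attained during the programme.
Qualification attained during the programme is downstream of the programme. One should not condition on a consequence of treatment, so the overall rates are the right comparison.
Pooled: Provider 1 35.0% vs Provider 2 71.7%; Provider 2 is higher overall.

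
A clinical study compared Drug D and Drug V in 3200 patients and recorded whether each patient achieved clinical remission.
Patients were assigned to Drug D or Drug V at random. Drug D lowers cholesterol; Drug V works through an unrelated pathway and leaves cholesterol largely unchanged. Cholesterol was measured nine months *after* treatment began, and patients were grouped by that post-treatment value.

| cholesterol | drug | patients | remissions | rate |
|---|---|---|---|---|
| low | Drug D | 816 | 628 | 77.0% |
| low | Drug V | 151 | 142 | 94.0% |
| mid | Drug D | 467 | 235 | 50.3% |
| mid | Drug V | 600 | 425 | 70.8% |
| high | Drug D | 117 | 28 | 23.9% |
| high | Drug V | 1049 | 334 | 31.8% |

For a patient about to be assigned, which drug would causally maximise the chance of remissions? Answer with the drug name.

Drug D

The cholesterol-specific comparison favours Drug V throughout, but the pooled figures favour Drug D. The question is whether to condition on cholesterol.
The distribution of cholesterol is itself part of what the drug does — it is an intermediate outcome. Holding it fixed would remove that part of the effect; the total effect is the pooled difference.
Pooled: Drug D 63.6% vs Drug V 50.1%; Drug D is higher overall.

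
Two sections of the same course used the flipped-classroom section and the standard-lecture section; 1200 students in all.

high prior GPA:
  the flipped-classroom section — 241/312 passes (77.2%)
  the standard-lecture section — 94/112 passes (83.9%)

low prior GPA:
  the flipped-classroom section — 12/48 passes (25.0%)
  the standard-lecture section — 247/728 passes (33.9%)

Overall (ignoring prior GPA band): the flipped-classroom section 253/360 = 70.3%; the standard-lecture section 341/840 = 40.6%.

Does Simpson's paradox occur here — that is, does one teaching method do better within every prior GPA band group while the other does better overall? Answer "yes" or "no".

Within each prior GPA band level (high prior GPA 77.2% vs 83.9%; low prior GPA 25.0% vs 33.9%), the standard-lecture section has the higher rate every time. Pooled: 70.3% vs 40.6% — the flipped-classroom section has the higher rate overall. The two comparisons disagree.

yes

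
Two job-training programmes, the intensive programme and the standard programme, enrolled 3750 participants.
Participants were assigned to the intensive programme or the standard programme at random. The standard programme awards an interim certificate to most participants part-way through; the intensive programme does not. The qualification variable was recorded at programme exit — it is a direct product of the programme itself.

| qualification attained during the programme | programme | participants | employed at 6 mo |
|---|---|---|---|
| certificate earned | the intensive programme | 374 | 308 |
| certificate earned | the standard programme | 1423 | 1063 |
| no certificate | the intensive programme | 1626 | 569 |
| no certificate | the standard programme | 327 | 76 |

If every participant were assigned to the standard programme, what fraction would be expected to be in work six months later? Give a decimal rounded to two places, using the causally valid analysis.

the intensive programme is higher inside every qualification attained during the programme stratum but the standard programme is higher in aggregate. Whether to stratify depends on how qualification attained during the programme relates to the programme.
Stratifying would compare programmes among participants the programmes themselves sorted into qualification attained during the programme groups — a form of selection on an intermediate. The unconditioned pooled rates give the total causal effect.
So P(outcome | do(the standard programme)) is just the pooled rate for the standard programme: 1139/1750 = 0.651.

0.65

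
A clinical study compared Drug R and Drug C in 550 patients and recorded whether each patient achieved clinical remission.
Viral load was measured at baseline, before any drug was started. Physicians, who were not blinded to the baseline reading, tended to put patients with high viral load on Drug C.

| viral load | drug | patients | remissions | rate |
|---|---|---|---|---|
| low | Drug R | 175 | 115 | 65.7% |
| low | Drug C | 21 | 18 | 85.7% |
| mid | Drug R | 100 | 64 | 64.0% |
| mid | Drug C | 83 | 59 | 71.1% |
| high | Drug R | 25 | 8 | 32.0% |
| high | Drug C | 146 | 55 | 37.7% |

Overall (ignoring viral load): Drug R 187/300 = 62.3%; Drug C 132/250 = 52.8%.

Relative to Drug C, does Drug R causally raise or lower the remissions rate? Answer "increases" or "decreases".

decreases

The stratified and pooled comparisons disagree (Drug C wins within each viral load; Drug R wins overall), so the answer turns on the causal role of viral load.
Here viral load is a common cause — it drives both which drug a case falls under and the outcome. The crude comparison mixes populations; the stratum-specific rates are the causally relevant ones.
Within each level — low: 65.7% vs 85.7%; mid: 64.0% vs 71.1%; high: 32.0% vs 37.7% — Drug C is higher every time.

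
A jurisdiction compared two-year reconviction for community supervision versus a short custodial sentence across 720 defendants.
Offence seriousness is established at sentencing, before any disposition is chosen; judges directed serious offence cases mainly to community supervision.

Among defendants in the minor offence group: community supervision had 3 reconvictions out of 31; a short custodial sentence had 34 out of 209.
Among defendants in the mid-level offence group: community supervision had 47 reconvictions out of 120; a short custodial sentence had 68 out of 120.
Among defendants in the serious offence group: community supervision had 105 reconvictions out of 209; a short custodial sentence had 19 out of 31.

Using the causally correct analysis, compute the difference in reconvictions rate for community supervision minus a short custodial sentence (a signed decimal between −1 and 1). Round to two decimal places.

-0.12

Within every offence seriousness level community supervision has the lower rate, yet pooled a short custodial sentence does — Simpson's reversal.
Offence seriousness differs across dispositions for reasons unrelated to any effect of the disposition itself, and it separately predicts the outcome — a classic confounder. We must compare within offence seriousness levels.
Adjusting over the population distribution of offence seriousness: 0.333·(0.097−0.163) + 0.333·(0.392−0.567) + 0.333·(0.502−0.613) = -0.117.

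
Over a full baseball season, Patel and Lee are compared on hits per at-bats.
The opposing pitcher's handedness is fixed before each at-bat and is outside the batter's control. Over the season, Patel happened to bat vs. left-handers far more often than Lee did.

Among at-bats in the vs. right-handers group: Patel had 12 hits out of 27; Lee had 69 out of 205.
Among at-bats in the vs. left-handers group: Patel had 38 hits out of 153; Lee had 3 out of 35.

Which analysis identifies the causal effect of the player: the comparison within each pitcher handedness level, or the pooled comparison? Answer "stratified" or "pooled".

The stratified and pooled comparisons disagree (Patel wins within each pitcher handedness; Lee wins overall), so the answer turns on the causal role of pitcher handedness.
Pitcher handedness differs across players for reasons unrelated to any effect of the player itself, and it separately predicts the outcome — a classic confounder. We must compare within pitcher handedness levels.
Within each level — vs. right-handers: 44.4% vs 33.7%; vs. left-handers: 24.8% vs 8.6% — Patel is higher every time.

stratified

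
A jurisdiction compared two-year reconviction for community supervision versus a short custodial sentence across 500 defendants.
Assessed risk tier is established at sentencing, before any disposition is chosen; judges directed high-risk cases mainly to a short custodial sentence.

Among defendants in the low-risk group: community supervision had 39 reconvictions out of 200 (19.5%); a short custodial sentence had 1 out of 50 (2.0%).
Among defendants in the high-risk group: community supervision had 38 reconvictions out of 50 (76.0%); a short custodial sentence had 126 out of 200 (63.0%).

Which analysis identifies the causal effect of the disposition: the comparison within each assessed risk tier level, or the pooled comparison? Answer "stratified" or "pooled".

stratified

Assessed risk tier satisfies the back-door criterion: it is not a descendant of the disposition, and it blocks the spurious path from disposition to outcome. Adjusting for it (i.e., using the within-assessed risk tier rates) gives the causal effect.
Within each level — low-risk: 19.5% vs 2.0%; high-risk: 76.0% vs 63.0% — a short custodial sentence is lower every time.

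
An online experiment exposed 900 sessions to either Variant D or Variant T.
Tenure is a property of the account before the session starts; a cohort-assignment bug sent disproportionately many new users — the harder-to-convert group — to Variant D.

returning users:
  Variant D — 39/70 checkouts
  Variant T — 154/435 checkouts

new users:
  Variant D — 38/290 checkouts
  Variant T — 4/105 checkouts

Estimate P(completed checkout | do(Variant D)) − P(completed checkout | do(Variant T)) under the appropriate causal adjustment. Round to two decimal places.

+0.15

User tenure differs across variants for reasons unrelated to any effect of the variant itself, and it separately predicts the outcome — a classic confounder. We must compare within user tenure levels.
Adjusting over the population distribution of user tenure: 0.561·(0.557−0.354) + 0.439·(0.131−0.038) = +0.155.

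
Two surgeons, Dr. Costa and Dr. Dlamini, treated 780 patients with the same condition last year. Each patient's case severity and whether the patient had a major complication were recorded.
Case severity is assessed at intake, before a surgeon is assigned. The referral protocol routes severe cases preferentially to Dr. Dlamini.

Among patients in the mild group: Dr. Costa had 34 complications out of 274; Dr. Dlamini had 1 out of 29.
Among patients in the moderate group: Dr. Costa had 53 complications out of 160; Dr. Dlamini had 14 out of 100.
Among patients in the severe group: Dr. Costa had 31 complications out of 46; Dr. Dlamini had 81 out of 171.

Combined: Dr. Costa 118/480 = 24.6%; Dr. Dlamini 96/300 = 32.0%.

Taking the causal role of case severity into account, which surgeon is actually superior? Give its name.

The case severity-specific comparison favours Dr. Dlamini throughout, but the pooled figures favour Dr. Costa. The question is whether to condition on case severity.
Case severity differs across surgeons for reasons unrelated to any effect of the surgeon itself, and it separately predicts the outcome — a classic confounder. We must compare within case severity levels.
Within each level — mild: 12.4% vs 3.4%; moderate: 33.1% vs 14.0%; severe: 67.4% vs 47.4% — Dr. Dlamini is lower every time.

Dr. Dlamini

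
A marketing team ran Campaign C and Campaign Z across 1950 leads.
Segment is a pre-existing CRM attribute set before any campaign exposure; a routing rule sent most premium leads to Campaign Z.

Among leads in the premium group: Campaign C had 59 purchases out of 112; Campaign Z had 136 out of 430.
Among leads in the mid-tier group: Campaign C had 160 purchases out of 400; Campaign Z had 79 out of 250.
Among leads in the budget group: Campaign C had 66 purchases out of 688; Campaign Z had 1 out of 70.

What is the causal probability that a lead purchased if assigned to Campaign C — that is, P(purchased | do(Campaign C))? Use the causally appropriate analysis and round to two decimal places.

Campaign C is higher inside every customer segment stratum but Campaign Z is higher in aggregate. Whether to stratify depends on how customer segment relates to the campaign.
Here customer segment is a common cause — it drives both which campaign a case falls under and the outcome. The crude comparison mixes populations; the stratum-specific rates are the causally relevant ones.
Standardising Campaign C to the population customer segment mix: 0.278·59/112 + 0.333·160/400 + 0.389·66/688 = 0.317.

0.32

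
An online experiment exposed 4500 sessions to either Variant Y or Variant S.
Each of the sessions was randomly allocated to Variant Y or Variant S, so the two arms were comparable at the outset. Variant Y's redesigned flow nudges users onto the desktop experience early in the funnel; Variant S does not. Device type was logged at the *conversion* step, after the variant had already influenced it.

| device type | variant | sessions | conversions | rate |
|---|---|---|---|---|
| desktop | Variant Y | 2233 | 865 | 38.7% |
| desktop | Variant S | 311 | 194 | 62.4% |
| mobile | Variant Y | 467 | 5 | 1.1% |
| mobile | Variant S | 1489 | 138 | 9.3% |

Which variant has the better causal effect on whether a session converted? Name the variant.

Within every device type level Variant S has the higher rate, yet pooled Variant Y does — Simpson's reversal.
The distribution of device type is itself part of what the variant does — it is an intermediate outcome. Holding it fixed would remove that part of the effect; the total effect is the pooled difference.
Pooled: Variant Y 32.2% vs Variant S 18.4%; Variant Y is higher overall.

Variant Y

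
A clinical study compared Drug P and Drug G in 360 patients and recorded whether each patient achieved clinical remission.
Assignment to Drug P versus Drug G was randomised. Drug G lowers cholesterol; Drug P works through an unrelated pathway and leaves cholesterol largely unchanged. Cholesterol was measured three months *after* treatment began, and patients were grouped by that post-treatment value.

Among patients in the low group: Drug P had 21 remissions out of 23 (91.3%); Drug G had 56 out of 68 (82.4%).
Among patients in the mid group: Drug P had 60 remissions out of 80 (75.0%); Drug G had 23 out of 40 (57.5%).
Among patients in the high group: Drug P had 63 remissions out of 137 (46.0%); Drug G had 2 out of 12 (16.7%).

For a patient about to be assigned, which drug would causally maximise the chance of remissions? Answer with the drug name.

The cholesterol-specific comparison favours Drug P throughout, but the pooled figures favour Drug G. The question is whether to condition on cholesterol.
Because the drug influences cholesterol, cholesterol is a post-treatment mediator, not a confounder. Stratifying on it would bias the estimate; the causal effect is the crude pooled difference.
Pooled: Drug P 60.0% vs Drug G 67.5%; Drug G is higher overall.

Drug G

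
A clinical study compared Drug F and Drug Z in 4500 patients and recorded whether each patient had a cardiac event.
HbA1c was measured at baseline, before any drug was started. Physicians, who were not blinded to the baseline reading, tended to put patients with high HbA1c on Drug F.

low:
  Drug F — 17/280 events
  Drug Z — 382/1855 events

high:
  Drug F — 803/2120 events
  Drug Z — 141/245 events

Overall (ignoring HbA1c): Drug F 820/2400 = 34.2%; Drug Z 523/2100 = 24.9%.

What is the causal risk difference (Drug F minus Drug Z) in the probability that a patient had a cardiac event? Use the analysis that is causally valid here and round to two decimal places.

Since HbA1c is a pre-existing factor (not a product of the drug) and it affects the outcome on its own, it is a confounder. The stratified rates, not the pooled rate, identify the causal effect.
Adjusting over the population distribution of HbA1c: 0.474·(0.061−0.206) + 0.526·(0.379−0.576) = -0.172.

-0.17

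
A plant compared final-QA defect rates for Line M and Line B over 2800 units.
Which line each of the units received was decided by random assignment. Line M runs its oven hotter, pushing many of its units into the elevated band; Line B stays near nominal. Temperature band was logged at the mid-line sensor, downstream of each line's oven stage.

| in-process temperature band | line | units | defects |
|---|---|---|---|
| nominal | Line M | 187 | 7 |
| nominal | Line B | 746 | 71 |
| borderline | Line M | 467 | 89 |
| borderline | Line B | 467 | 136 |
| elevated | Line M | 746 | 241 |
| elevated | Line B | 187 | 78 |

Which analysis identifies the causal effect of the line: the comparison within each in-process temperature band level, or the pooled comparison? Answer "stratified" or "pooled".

Within every in-process temperature band level Line M has the lower rate, yet pooled Line B does — Simpson's reversal.
In-process temperature band is recorded after the line and is itself shifted by it — it sits on the causal path from line to outcome. Conditioning on a mediator would strip out part of the effect we want; the pooled comparison gives the total causal effect.
Pooled: Line M 24.1% vs Line B 20.4%; Line B is lower overall.

pooled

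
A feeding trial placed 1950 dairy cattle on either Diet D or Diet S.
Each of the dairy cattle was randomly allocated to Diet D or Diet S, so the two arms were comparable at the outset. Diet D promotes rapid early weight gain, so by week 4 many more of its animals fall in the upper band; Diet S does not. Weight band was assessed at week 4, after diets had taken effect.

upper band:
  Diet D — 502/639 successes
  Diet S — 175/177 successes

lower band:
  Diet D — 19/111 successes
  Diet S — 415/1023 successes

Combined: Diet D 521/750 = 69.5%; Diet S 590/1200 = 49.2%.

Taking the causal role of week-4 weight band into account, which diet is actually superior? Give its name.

Diet S is higher inside every week-4 weight band stratum but Diet D is higher in aggregate. Whether to stratify depends on how week-4 weight band relates to the diet.
The distribution of week-4 weight band is itself part of what the diet does — it is an intermediate outcome. Holding it fixed would remove that part of the effect; the total effect is the pooled difference.
Pooled: Diet D 69.5% vs Diet S 49.2%; Diet D is higher overall.

Diet D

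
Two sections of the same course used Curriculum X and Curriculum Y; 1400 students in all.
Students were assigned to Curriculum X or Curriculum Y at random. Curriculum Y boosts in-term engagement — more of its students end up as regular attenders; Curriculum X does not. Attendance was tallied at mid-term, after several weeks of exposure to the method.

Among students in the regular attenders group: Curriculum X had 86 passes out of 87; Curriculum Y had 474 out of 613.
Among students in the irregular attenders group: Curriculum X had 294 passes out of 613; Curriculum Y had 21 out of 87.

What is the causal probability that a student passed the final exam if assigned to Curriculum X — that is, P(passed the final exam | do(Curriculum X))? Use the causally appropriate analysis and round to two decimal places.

0.54

Because the teaching method influences mid-term attendance, mid-term attendance is a post-treatment mediator, not a confounder. Stratifying on it would bias the estimate; the causal effect is the crude pooled difference.
So P(outcome | do(Curriculum X)) is just the pooled rate for Curriculum X: 380/700 = 0.543.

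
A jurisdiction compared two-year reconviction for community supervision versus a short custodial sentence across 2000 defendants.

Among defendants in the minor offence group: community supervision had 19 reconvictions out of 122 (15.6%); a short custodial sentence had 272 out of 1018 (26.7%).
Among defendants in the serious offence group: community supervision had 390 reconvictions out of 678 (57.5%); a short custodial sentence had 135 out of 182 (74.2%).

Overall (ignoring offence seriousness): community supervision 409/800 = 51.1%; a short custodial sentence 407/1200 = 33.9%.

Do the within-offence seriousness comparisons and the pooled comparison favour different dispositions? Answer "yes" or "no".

Within each offence seriousness level (minor offence 15.6% vs 26.7%; serious offence 57.5% vs 74.2%), community supervision has the lower rate every time. Pooled: 51.1% vs 33.9% — a short custodial sentence has the lower rate overall. The two comparisons disagree.

yes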